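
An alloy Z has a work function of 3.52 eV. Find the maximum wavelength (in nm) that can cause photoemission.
352.23 nm

The threshold wavelength is when the photon energy equals the work function:
hc/λ₀ = φ

Solving for λ₀:
λ₀ = hc/φ = (6.626×10⁻³⁴ J·s)(3×10⁸ m/s) / (3.52 eV × 1.602×10⁻¹⁹ J/eV)
λ₀ = 352.23 nm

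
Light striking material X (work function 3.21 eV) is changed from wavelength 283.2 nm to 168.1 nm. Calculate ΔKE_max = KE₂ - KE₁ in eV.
2.9976 eV

Using Einstein's equation: KE_max = hc/λ - φ

For λ₁ = 283.2 nm:
KE₁ = hc/λ₁ - φ = 4.3780 - 3.21 = 1.1680 eV

For λ₂ = 168.1 nm:
KE₂ = hc/λ₂ - φ = 7.3756 - 3.21 = 4.1656 eV

Change in KE:
ΔKE = KE₂ - KE₁ = 4.1656 - 1.1680 = 2.9976 eV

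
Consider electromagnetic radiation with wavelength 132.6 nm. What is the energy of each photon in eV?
9.3502 eV

Using E = hf = hc/λ:

E = hc/λ = (6.626×10⁻³⁴ J·s)(3×10⁸ m/s) / (132.6×10⁻⁹ m)
E = 9.3502 eV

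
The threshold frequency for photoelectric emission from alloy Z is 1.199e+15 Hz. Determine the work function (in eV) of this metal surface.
4.96 eV

At the threshold frequency, photon energy equals work function:
φ = hf₀

Calculating:
φ = (6.626×10⁻³⁴ J·s)(1.199e+15 Hz)
φ = 4.96 eV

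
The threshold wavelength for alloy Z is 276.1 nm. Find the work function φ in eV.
4.49 eV

At the threshold wavelength, photon energy equals work function:
φ = hc/λ₀

Calculating:
φ = (6.626×10⁻³⁴ J·s)(3×10⁸ m/s) / (276.1×10⁻⁹ m)
φ = 4.49 eV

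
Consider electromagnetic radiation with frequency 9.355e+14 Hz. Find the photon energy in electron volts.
3.8689 eV

Using E = hf:

E = hf = (6.626×10⁻³⁴ J·s)(9.355e+14 Hz)
E = 3.8689 eV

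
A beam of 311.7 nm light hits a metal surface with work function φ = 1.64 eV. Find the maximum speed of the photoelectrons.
9.0681e+05 m/s

First, find the maximum kinetic energy:
E_photon = hc/λ = 3.9777 eV
KE_max = E_photon - φ = 3.9777 - 1.64 = 2.3377 eV

Convert to Joules: KE_max = 2.3377 × 1.602×10⁻¹⁹ J = 3.7454e-19 J

Then use KE = ½mv² to find velocity:
v = √(2·KE/m) = √(2 × 3.7454e-19 J / 9.109e-31 kg)
v = 9.0681e+05 m/s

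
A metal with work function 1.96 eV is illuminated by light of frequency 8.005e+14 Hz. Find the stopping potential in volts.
1.3506 V

The stopping potential V_s satisfies: eV_s = KE_max

First, find KE_max using Einstein's equation:
E_photon = hf = (6.626×10⁻³⁴ J·s)(8.005e+14 Hz) = 3.3106 eV
KE_max = E_photon - φ = 3.3106 - 1.96 = 1.3506 eV

Since eV_s = KE_max:
V_s = KE_max/e = 1.3506 V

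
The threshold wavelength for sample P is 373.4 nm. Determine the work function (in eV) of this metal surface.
3.32 eV

At the threshold wavelength, photon energy equals work function:
φ = hc/λ₀

Calculating:
φ = (6.626×10⁻³⁴ J·s)(3×10⁸ m/s) / (373.4×10⁻⁹ m)
φ = 3.32 eV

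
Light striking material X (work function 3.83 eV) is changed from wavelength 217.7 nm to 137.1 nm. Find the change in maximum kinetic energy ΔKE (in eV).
3.3482 eV

Using Einstein's equation: KE_max = hc/λ - φ

For λ₁ = 217.7 nm:
KE₁ = hc/λ₁ - φ = 5.6952 - 3.83 = 1.8652 eV

For λ₂ = 137.1 nm:
KE₂ = hc/λ₂ - φ = 9.0433 - 3.83 = 5.2133 eV

Change in KE:
ΔKE = KE₂ - KE₁ = 5.2133 - 1.8652 = 3.3482 eV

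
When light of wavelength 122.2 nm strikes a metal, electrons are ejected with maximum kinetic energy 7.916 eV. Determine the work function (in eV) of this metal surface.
2.23 eV

From Einstein's photoelectric equation: KE_max = hf - φ = hc/λ - φ

Rearranging for φ:
φ = hc/λ - KE_max

Calculate photon energy:
E_photon = hc/λ = 10.1460 eV

Therefore:
φ = 10.1460 - 7.916 = 2.23 eV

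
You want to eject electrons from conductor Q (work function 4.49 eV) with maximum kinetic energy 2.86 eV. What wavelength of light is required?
168.69 nm

From Einstein's equation: KE_max = hc/λ - φ

Rearranging for λ:
hc/λ = KE_max + φ
λ = hc/(KE_max + φ)

Required photon energy:
E_photon = KE_max + φ = 2.86 + 4.49 = 7.35 eV

Required wavelength:
λ = hc/E_photon = (6.626×10⁻³⁴)(3×10⁸) / (7.35 × 1.602×10⁻¹⁹)
λ = 168.69 nm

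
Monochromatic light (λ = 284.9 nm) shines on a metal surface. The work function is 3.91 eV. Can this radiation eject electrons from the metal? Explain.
Yes

For photoemission, the photon energy must exceed the work function.

Photon energy: E = hc/λ = 4.3518 eV
Work function: φ = 3.91 eV

Since E_photon (4.3518 eV) > φ (3.91 eV), photoemission WILL occur.
The threshold wavelength is λ₀ = hc/φ = 317.1 nm.
Since 284.9 nm < 317.1 nm, the light has sufficient energy.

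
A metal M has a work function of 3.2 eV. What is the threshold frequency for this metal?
7.7376e+14 Hz

The threshold frequency is when the photon energy equals the work function:
hf₀ = φ

Solving for f₀:
f₀ = φ/h = (3.2 eV × 1.602×10⁻¹⁹ J/eV) / (6.626×10⁻³⁴ J·s)
f₀ = 7.7376e+14 Hz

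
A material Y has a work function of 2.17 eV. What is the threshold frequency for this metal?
5.2470e+14 Hz

The threshold frequency is when the photon energy equals the work function:
hf₀ = φ

Solving for f₀:
f₀ = φ/h = (2.17 eV × 1.602×10⁻¹⁹ J/eV) / (6.626×10⁻³⁴ J·s)
f₀ = 5.2470e+14 Hz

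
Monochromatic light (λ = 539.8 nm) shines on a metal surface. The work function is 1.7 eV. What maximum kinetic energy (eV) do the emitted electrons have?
0.5969 eV

Using Einstein's photoelectric equation: KE_max = hf - φ = hc/λ - φ

First, calculate the photon energy:
E_photon = hc/λ = (6.626×10⁻³⁴ J·s)(3×10⁸ m/s) / (539.8×10⁻⁹ m)
E_photon = 2.2969 eV

Then, the maximum kinetic energy:
KE_max = E_photon - φ = 2.2969 eV - 1.7 eV = 0.5969 eV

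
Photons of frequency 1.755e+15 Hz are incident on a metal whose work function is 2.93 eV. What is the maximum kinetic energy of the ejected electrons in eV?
4.3281 eV

Using Einstein's photoelectric equation: KE_max = hf - φ

First, calculate the photon energy:
E_photon = hf = (6.626×10⁻³⁴ J·s)(1.755e+15 Hz)
E_photon = 7.2581 eV

Then, the maximum kinetic energy:
KE_max = E_photon - φ = 7.2581 eV - 2.93 eV = 4.3281 eV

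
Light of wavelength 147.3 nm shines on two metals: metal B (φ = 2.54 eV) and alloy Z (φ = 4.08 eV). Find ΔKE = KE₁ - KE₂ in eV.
1.5400 eV

Using KE_max = hc/λ - φ for each metal:

Photon energy: E = hc/λ = 8.4171 eV

For metal B (φ₁ = 2.54 eV):
KE₁ = E - φ₁ = 8.4171 - 2.54 = 5.8771 eV

For alloy Z (φ₂ = 4.08 eV):
KE₂ = E - φ₂ = 8.4171 - 4.08 = 4.3371 eV

Difference:
ΔKE = KE₁ - KE₂ = 5.8771 - 4.3371 = 1.5400 eV

Note: The difference equals the difference in work functions: 4.08 - 2.54 = 1.54 eV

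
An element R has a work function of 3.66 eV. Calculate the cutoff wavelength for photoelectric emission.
338.75 nm

The threshold wavelength is when the photon energy equals the work function:
hc/λ₀ = φ

Solving for λ₀:
λ₀ = hc/φ = (6.626×10⁻³⁴ J·s)(3×10⁸ m/s) / (3.66 eV × 1.602×10⁻¹⁹ J/eV)
λ₀ = 338.75 nm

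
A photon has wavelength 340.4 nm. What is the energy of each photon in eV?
3.6423 eV

Using E = hf = hc/λ:

E = hc/λ = (6.626×10⁻³⁴ J·s)(3×10⁸ m/s) / (340.4×10⁻⁹ m)
E = 3.6423 eV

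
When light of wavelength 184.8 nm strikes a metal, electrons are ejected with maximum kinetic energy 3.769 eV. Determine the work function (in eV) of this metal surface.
2.94 eV

From Einstein's photoelectric equation: KE_max = hf - φ = hc/λ - φ

Rearranging for φ:
φ = hc/λ - KE_max

Calculate photon energy:
E_photon = hc/λ = 6.7091 eV

Therefore:
φ = 6.7091 - 3.769 = 2.94 eV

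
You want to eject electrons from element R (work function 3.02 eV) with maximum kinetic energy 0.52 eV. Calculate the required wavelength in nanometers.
350.24 nm

From Einstein's equation: KE_max = hc/λ - φ

Rearranging for λ:
hc/λ = KE_max + φ
λ = hc/(KE_max + φ)

Required photon energy:
E_photon = KE_max + φ = 0.52 + 3.02 = 3.54 eV

Required wavelength:
λ = hc/E_photon = (6.626×10⁻³⁴)(3×10⁸) / (3.54 × 1.602×10⁻¹⁹)
λ = 350.24 nm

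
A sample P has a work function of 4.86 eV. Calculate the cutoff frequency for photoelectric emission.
1.1751e+15 Hz

The threshold frequency is when the photon energy equals the work function:
hf₀ = φ

Solving for f₀:
f₀ = φ/h = (4.86 eV × 1.602×10⁻¹⁹ J/eV) / (6.626×10⁻³⁴ J·s)
f₀ = 1.1751e+15 Hz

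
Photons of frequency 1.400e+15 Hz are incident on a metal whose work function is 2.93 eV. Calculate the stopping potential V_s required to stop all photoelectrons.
2.8599 V

The stopping potential V_s satisfies: eV_s = KE_max

First, find KE_max using Einstein's equation:
E_photon = hf = (6.626×10⁻³⁴ J·s)(1.400e+15 Hz) = 5.7899 eV
KE_max = E_photon - φ = 5.7899 - 2.93 = 2.8599 eV

Since eV_s = KE_max:
V_s = KE_max/e = 2.8599 V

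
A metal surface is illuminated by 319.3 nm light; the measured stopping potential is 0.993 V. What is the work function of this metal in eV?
2.89 eV

The stopping potential gives the maximum kinetic energy: KE_max = eV_s = 0.993 eV

From Einstein's photoelectric equation: KE_max = hc/λ - φ
Rearranging: φ = hc/λ - KE_max

Calculate photon energy:
E_photon = hc/λ = (6.626×10⁻³⁴ J·s)(3×10⁸ m/s) / (319.3×10⁻⁹ m) = 3.8830 eV

Therefore:
φ = 3.8830 - 0.993 = 2.89 eV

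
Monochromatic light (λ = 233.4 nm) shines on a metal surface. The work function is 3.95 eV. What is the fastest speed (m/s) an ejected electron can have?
6.9220e+05 m/s

First, find the maximum kinetic energy:
E_photon = hc/λ = 5.3121 eV
KE_max = E_photon - φ = 5.3121 - 3.95 = 1.3621 eV

Convert to Joules: KE_max = 1.3621 × 1.602×10⁻¹⁹ J = 2.1823e-19 J

Then use KE = ½mv² to find velocity:
v = √(2·KE/m) = √(2 × 2.1823e-19 J / 9.109e-31 kg)
v = 6.9220e+05 m/s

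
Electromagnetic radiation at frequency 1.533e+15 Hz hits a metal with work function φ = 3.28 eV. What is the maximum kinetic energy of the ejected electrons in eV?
3.0600 eV

Using Einstein's photoelectric equation: KE_max = hf - φ

First, calculate the photon energy:
E_photon = hf = (6.626×10⁻³⁴ J·s)(1.533e+15 Hz)
E_photon = 6.3400 eV

Then, the maximum kinetic energy:
KE_max = E_photon - φ = 6.3400 eV - 3.28 eV = 3.0600 eV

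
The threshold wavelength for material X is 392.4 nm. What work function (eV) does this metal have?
3.16 eV

At the threshold wavelength, photon energy equals work function:
φ = hc/λ₀

Calculating:
φ = (6.626×10⁻³⁴ J·s)(3×10⁸ m/s) / (392.4×10⁻⁹ m)
φ = 3.16 eV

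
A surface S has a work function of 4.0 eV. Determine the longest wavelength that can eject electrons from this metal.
309.96 nm

The threshold wavelength is when the photon energy equals the work function:
hc/λ₀ = φ

Solving for λ₀:
λ₀ = hc/φ = (6.626×10⁻³⁴ J·s)(3×10⁸ m/s) / (4.0 eV × 1.602×10⁻¹⁹ J/eV)
λ₀ = 309.96 nm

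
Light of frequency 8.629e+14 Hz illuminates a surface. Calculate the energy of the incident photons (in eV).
3.5687 eV

Using E = hf:

E = hf = (6.626×10⁻³⁴ J·s)(8.629e+14 Hz)
E = 3.5687 eV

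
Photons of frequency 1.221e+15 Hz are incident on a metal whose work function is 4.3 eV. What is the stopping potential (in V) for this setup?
0.7497 V

The stopping potential V_s satisfies: eV_s = KE_max

First, find KE_max using Einstein's equation:
E_photon = hf = (6.626×10⁻³⁴ J·s)(1.221e+15 Hz) = 5.0497 eV
KE_max = E_photon - φ = 5.0497 - 4.3 = 0.7497 eV

Since eV_s = KE_max:
V_s = KE_max/e = 0.7497 V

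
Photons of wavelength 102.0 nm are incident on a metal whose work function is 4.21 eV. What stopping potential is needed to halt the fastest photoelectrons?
7.9453 V

The stopping potential V_s satisfies: eV_s = KE_max

First, find KE_max using Einstein's equation:
E_photon = hc/λ = 12.1553 eV
KE_max = E_photon - φ = 12.1553 - 4.21 = 7.9453 eV

Since eV_s = KE_max:
V_s = KE_max/e = 7.9453 V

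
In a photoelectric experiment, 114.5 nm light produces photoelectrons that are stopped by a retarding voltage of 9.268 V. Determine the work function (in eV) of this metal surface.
1.56 eV

The stopping potential gives the maximum kinetic energy: KE_max = eV_s = 9.268 eV

From Einstein's photoelectric equation: KE_max = hc/λ - φ
Rearranging: φ = hc/λ - KE_max

Calculate photon energy:
E_photon = hc/λ = (6.626×10⁻³⁴ J·s)(3×10⁸ m/s) / (114.5×10⁻⁹ m) = 10.8283 eV

Therefore:
φ = 10.8283 - 9.268 = 1.56 eV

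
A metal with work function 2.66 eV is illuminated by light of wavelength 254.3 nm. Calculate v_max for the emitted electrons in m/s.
8.8280e+05 m/s

First, find the maximum kinetic energy:
E_photon = hc/λ = 4.8755 eV
KE_max = E_photon - φ = 4.8755 - 2.66 = 2.2155 eV

Convert to Joules: KE_max = 2.2155 × 1.602×10⁻¹⁹ J = 3.5496e-19 J

Then use KE = ½mv² to find velocity:
v = √(2·KE/m) = √(2 × 3.5496e-19 J / 9.109e-31 kg)
v = 8.8280e+05 m/s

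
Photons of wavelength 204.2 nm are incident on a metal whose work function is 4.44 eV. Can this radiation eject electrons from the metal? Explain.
Yes

For photoemission, the photon energy must exceed the work function.

Photon energy: E = hc/λ = 6.0717 eV
Work function: φ = 4.44 eV

Since E_photon (6.0717 eV) > φ (4.44 eV), photoemission WILL occur.
The threshold wavelength is λ₀ = hc/φ = 279.2 nm.
Since 204.2 nm < 279.2 nm, the light has sufficient energy.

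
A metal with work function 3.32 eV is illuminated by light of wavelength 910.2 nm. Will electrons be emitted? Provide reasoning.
No

For photoemission, the photon energy must exceed the work function.

Photon energy: E = hc/λ = 1.3622 eV
Work function: φ = 3.32 eV

Since E_photon (1.3622 eV) < φ (3.32 eV), photoemission will NOT occur.
The threshold wavelength is λ₀ = hc/φ = 373.4 nm.
Since 910.2 nm > 373.4 nm, the photons lack sufficient energy.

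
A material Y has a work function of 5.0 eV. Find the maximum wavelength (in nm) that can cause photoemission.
247.97 nm

The threshold wavelength is when the photon energy equals the work function:
hc/λ₀ = φ

Solving for λ₀:
λ₀ = hc/φ = (6.626×10⁻³⁴ J·s)(3×10⁸ m/s) / (5.0 eV × 1.602×10⁻¹⁹ J/eV)
λ₀ = 247.97 nm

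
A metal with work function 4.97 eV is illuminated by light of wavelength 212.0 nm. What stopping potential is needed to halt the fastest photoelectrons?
0.8783 V

The stopping potential V_s satisfies: eV_s = KE_max

First, find KE_max using Einstein's equation:
E_photon = hc/λ = 5.8483 eV
KE_max = E_photon - φ = 5.8483 - 4.97 = 0.8783 eV

Since eV_s = KE_max:
V_s = KE_max/e = 0.8783 V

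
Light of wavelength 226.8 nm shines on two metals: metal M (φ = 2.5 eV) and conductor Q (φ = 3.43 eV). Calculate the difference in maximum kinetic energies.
0.9300 eV

Using KE_max = hc/λ - φ for each metal:

Photon energy: E = hc/λ = 5.4667 eV

For metal M (φ₁ = 2.5 eV):
KE₁ = E - φ₁ = 5.4667 - 2.5 = 2.9667 eV

For conductor Q (φ₂ = 3.43 eV):
KE₂ = E - φ₂ = 5.4667 - 3.43 = 2.0367 eV

Difference:
ΔKE = KE₁ - KE₂ = 2.9667 - 2.0367 = 0.9300 eV

Note: The difference equals the difference in work functions: 3.43 - 2.5 = 0.93 eV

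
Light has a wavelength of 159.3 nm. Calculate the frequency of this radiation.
1.8819e+15 Hz

Using the wave equation: c = fλ

Solving for frequency:
f = c/λ = (3×10⁸ m/s) / (159.3×10⁻⁹ m)
f = 1.8819e+15 Hz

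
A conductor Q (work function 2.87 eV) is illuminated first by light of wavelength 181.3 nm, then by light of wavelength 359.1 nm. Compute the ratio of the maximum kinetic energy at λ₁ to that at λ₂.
6.8115

Using Einstein's equation: KE_max = hc/λ - φ

For λ₁ = 181.3 nm:
E₁ = hc/λ₁ = 6.8386 eV
KE₁ = E₁ - φ = 6.8386 - 2.87 = 3.9686 eV

For λ₂ = 359.1 nm:
E₂ = hc/λ₂ = 3.4526 eV
KE₂ = E₂ - φ = 3.4526 - 2.87 = 0.5826 eV

Ratio: KE₁/KE₂ = 3.9686/0.5826 = 6.8115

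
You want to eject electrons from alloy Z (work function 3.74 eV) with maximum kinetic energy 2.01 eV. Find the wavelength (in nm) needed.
215.62 nm

From Einstein's equation: KE_max = hc/λ - φ

Rearranging for λ:
hc/λ = KE_max + φ
λ = hc/(KE_max + φ)

Required photon energy:
E_photon = KE_max + φ = 2.01 + 3.74 = 5.75 eV

Required wavelength:
λ = hc/E_photon = (6.626×10⁻³⁴)(3×10⁸) / (5.75 × 1.602×10⁻¹⁹)
λ = 215.62 nm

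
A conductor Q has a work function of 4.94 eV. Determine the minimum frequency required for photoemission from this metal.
1.1945e+15 Hz

The threshold frequency is when the photon energy equals the work function:
hf₀ = φ

Solving for f₀:
f₀ = φ/h = (4.94 eV × 1.602×10⁻¹⁹ J/eV) / (6.626×10⁻³⁴ J·s)
f₀ = 1.1945e+15 Hz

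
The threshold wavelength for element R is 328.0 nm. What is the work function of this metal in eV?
3.78 eV

At the threshold wavelength, photon energy equals work function:
φ = hc/λ₀

Calculating:
φ = (6.626×10⁻³⁴ J·s)(3×10⁸ m/s) / (328.0×10⁻⁹ m)
φ = 3.78 eV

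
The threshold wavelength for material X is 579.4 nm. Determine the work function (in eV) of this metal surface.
2.14 eV

At the threshold wavelength, photon energy equals work function:
φ = hc/λ₀

Calculating:
φ = (6.626×10⁻³⁴ J·s)(3×10⁸ m/s) / (579.4×10⁻⁹ m)
φ = 2.14 eV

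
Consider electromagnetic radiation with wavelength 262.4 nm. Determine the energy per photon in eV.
4.7250 eV

Using E = hf = hc/λ:

E = hc/λ = (6.626×10⁻³⁴ J·s)(3×10⁸ m/s) / (262.4×10⁻⁹ m)
E = 4.7250 eV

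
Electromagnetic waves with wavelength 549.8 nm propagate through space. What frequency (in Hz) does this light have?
5.4528e+14 Hz

Using the wave equation: c = fλ

Solving for frequency:
f = c/λ = (3×10⁸ m/s) / (549.8×10⁻⁹ m)
f = 5.4528e+14 Hz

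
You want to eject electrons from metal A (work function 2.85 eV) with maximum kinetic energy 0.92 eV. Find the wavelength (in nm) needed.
328.87 nm

From Einstein's equation: KE_max = hc/λ - φ

Rearranging for λ:
hc/λ = KE_max + φ
λ = hc/(KE_max + φ)

Required photon energy:
E_photon = KE_max + φ = 0.92 + 2.85 = 3.77 eV

Required wavelength:
λ = hc/E_photon = (6.626×10⁻³⁴)(3×10⁸) / (3.77 × 1.602×10⁻¹⁹)
λ = 328.87 nm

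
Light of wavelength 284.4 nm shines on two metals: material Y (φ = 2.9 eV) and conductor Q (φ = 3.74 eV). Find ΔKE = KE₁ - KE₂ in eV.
0.8400 eV

Using KE_max = hc/λ - φ for each metal:

Photon energy: E = hc/λ = 4.3595 eV

For material Y (φ₁ = 2.9 eV):
KE₁ = E - φ₁ = 4.3595 - 2.9 = 1.4595 eV

For conductor Q (φ₂ = 3.74 eV):
KE₂ = E - φ₂ = 4.3595 - 3.74 = 0.6195 eV

Difference:
ΔKE = KE₁ - KE₂ = 1.4595 - 0.6195 = 0.8400 eV

Note: The difference equals the difference in work functions: 3.74 - 2.9 = 0.84 eV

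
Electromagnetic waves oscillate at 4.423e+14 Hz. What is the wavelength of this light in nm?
677.80 nm

Using the wave equation: c = fλ

Solving for wavelength:
λ = c/f = (3×10⁸ m/s) / (4.423e+14 Hz)
λ = 677.80 nm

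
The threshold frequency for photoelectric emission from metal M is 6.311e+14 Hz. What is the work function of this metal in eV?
2.61 eV

At the threshold frequency, photon energy equals work function:
φ = hf₀

Calculating:
φ = (6.626×10⁻³⁴ J·s)(6.311e+14 Hz)
φ = 2.61 eV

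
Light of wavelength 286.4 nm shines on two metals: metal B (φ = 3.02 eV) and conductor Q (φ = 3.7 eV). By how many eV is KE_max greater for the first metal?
0.6800 eV

Using KE_max = hc/λ - φ for each metal:

Photon energy: E = hc/λ = 4.3291 eV

For metal B (φ₁ = 3.02 eV):
KE₁ = E - φ₁ = 4.3291 - 3.02 = 1.3091 eV

For conductor Q (φ₂ = 3.7 eV):
KE₂ = E - φ₂ = 4.3291 - 3.7 = 0.6291 eV

Difference:
ΔKE = KE₁ - KE₂ = 1.3091 - 0.6291 = 0.6800 eV

Note: The difference equals the difference in work functions: 3.7 - 3.02 = 0.68 eV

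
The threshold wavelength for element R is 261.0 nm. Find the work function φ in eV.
4.75 eV

At the threshold wavelength, photon energy equals work function:
φ = hc/λ₀

Calculating:
φ = (6.626×10⁻³⁴ J·s)(3×10⁸ m/s) / (261.0×10⁻⁹ m)
φ = 4.75 eV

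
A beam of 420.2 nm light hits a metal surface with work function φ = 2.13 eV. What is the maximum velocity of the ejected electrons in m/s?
5.3727e+05 m/s

First, find the maximum kinetic energy:
E_photon = hc/λ = 2.9506 eV
KE_max = E_photon - φ = 2.9506 - 2.13 = 0.8206 eV

Convert to Joules: KE_max = 0.8206 × 1.602×10⁻¹⁹ J = 1.3147e-19 J

Then use KE = ½mv² to find velocity:
v = √(2·KE/m) = √(2 × 1.3147e-19 J / 9.109e-31 kg)
v = 5.3727e+05 m/s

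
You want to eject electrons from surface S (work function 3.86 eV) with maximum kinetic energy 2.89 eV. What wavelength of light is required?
183.68 nm

From Einstein's equation: KE_max = hc/λ - φ

Rearranging for λ:
hc/λ = KE_max + φ
λ = hc/(KE_max + φ)

Required photon energy:
E_photon = KE_max + φ = 2.89 + 3.86 = 6.75 eV

Required wavelength:
λ = hc/E_photon = (6.626×10⁻³⁴)(3×10⁸) / (6.75 × 1.602×10⁻¹⁹)
λ = 183.68 nm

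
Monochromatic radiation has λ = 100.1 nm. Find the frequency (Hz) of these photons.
2.9949e+15 Hz

Using the wave equation: c = fλ

Solving for frequency:
f = c/λ = (3×10⁸ m/s) / (100.1×10⁻⁹ m)
f = 2.9949e+15 Hz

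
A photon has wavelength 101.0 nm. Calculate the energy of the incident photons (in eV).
12.2757 eV

Using E = hf = hc/λ:

E = hc/λ = (6.626×10⁻³⁴ J·s)(3×10⁸ m/s) / (101.0×10⁻⁹ m)
E = 12.2757 eV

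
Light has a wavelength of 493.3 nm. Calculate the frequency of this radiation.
6.0773e+14 Hz

Using the wave equation: c = fλ

Solving for frequency:
f = c/λ = (3×10⁸ m/s) / (493.3×10⁻⁹ m)
f = 6.0773e+14 Hz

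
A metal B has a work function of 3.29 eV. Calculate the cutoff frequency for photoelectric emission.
7.9552e+14 Hz

The threshold frequency is when the photon energy equals the work function:
hf₀ = φ

Solving for f₀:
f₀ = φ/h = (3.29 eV × 1.602×10⁻¹⁹ J/eV) / (6.626×10⁻³⁴ J·s)
f₀ = 7.9552e+14 Hz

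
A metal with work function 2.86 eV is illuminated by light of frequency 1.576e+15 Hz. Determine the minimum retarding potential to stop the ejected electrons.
3.6578 V

The stopping potential V_s satisfies: eV_s = KE_max

First, find KE_max using Einstein's equation:
E_photon = hf = (6.626×10⁻³⁴ J·s)(1.576e+15 Hz) = 6.5178 eV
KE_max = E_photon - φ = 6.5178 - 2.86 = 3.6578 eV

Since eV_s = KE_max:
V_s = KE_max/e = 3.6578 V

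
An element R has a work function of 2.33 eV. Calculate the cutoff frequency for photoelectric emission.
5.6339e+14 Hz

The threshold frequency is when the photon energy equals the work function:
hf₀ = φ

Solving for f₀:
f₀ = φ/h = (2.33 eV × 1.602×10⁻¹⁹ J/eV) / (6.626×10⁻³⁴ J·s)
f₀ = 5.6339e+14 Hz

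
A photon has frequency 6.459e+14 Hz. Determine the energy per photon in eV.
2.6712 eV

Using E = hf:

E = hf = (6.626×10⁻³⁴ J·s)(6.459e+14 Hz)
E = 2.6712 eV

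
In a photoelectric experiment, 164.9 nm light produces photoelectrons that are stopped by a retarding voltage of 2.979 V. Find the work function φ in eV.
4.54 eV

The stopping potential gives the maximum kinetic energy: KE_max = eV_s = 2.979 eV

From Einstein's photoelectric equation: KE_max = hc/λ - φ
Rearranging: φ = hc/λ - KE_max

Calculate photon energy:
E_photon = hc/λ = (6.626×10⁻³⁴ J·s)(3×10⁸ m/s) / (164.9×10⁻⁹ m) = 7.5188 eV

Therefore:
φ = 7.5188 - 2.979 = 4.54 eV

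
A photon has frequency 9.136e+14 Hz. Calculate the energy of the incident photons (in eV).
3.7783 eV

Using E = hf:

E = hf = (6.626×10⁻³⁴ J·s)(9.136e+14 Hz)
E = 3.7783 eV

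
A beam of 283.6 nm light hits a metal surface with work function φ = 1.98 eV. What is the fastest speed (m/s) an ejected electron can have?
9.1725e+05 m/s

First, find the maximum kinetic energy:
E_photon = hc/λ = 4.3718 eV
KE_max = E_photon - φ = 4.3718 - 1.98 = 2.3918 eV

Convert to Joules: KE_max = 2.3918 × 1.602×10⁻¹⁹ J = 3.8321e-19 J

Then use KE = ½mv² to find velocity:
v = √(2·KE/m) = √(2 × 3.8321e-19 J / 9.109e-31 kg)
v = 9.1725e+05 m/s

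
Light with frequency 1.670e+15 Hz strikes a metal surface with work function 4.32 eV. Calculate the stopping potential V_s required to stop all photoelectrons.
2.5866 V

The stopping potential V_s satisfies: eV_s = KE_max

First, find KE_max using Einstein's equation:
E_photon = hf = (6.626×10⁻³⁴ J·s)(1.670e+15 Hz) = 6.9066 eV
KE_max = E_photon - φ = 6.9066 - 4.32 = 2.5866 eV

Since eV_s = KE_max:
V_s = KE_max/e = 2.5866 V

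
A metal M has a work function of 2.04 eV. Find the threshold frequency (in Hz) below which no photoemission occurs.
4.9327e+14 Hz

The threshold frequency is when the photon energy equals the work function:
hf₀ = φ

Solving for f₀:
f₀ = φ/h = (2.04 eV × 1.602×10⁻¹⁹ J/eV) / (6.626×10⁻³⁴ J·s)
f₀ = 4.9327e+14 Hz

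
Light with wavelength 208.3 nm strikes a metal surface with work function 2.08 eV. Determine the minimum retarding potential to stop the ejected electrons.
3.8722 V

The stopping potential V_s satisfies: eV_s = KE_max

First, find KE_max using Einstein's equation:
E_photon = hc/λ = 5.9522 eV
KE_max = E_photon - φ = 5.9522 - 2.08 = 3.8722 eV

Since eV_s = KE_max:
V_s = KE_max/e = 3.8722 V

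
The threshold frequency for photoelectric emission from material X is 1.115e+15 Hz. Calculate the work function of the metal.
4.61 eV

At the threshold frequency, photon energy equals work function:
φ = hf₀

Calculating:
φ = (6.626×10⁻³⁴ J·s)(1.115e+15 Hz)
φ = 4.61 eV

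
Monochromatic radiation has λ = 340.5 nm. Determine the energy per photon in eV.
3.6412 eV

Using E = hf = hc/λ:

E = hc/λ = (6.626×10⁻³⁴ J·s)(3×10⁸ m/s) / (340.5×10⁻⁹ m)
E = 3.6412 eV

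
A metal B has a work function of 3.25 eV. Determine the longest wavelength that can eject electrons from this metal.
381.49 nm

The threshold wavelength is when the photon energy equals the work function:
hc/λ₀ = φ

Solving for λ₀:
λ₀ = hc/φ = (6.626×10⁻³⁴ J·s)(3×10⁸ m/s) / (3.25 eV × 1.602×10⁻¹⁹ J/eV)
λ₀ = 381.49 nm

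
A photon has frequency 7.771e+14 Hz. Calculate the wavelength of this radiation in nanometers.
385.78 nm

Using the wave equation: c = fλ

Solving for wavelength:
λ = c/f = (3×10⁸ m/s) / (7.771e+14 Hz)
λ = 385.78 nm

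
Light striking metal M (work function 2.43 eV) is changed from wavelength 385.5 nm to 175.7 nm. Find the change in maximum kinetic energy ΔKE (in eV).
3.8404 eV

Using Einstein's equation: KE_max = hc/λ - φ

For λ₁ = 385.5 nm:
KE₁ = hc/λ₁ - φ = 3.2162 - 2.43 = 0.7862 eV

For λ₂ = 175.7 nm:
KE₂ = hc/λ₂ - φ = 7.0566 - 2.43 = 4.6266 eV

Change in KE:
ΔKE = KE₂ - KE₁ = 4.6266 - 0.7862 = 3.8404 eV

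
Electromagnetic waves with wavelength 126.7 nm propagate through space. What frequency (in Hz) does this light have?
2.3662e+15 Hz

Using the wave equation: c = fλ

Solving for frequency:
f = c/λ = (3×10⁸ m/s) / (126.7×10⁻⁹ m)
f = 2.3662e+15 Hz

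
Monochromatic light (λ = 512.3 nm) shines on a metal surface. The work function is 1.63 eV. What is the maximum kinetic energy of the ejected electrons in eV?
0.7901 eV

Using Einstein's photoelectric equation: KE_max = hf - φ = hc/λ - φ

First, calculate the photon energy:
E_photon = hc/λ = (6.626×10⁻³⁴ J·s)(3×10⁸ m/s) / (512.3×10⁻⁹ m)
E_photon = 2.4201 eV

Then, the maximum kinetic energy:
KE_max = E_photon - φ = 2.4201 eV - 1.63 eV = 0.7901 eV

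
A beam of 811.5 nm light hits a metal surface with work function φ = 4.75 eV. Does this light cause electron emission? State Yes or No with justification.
No

For photoemission, the photon energy must exceed the work function.

Photon energy: E = hc/λ = 1.5278 eV
Work function: φ = 4.75 eV

Since E_photon (1.5278 eV) < φ (4.75 eV), photoemission will NOT occur.
The threshold wavelength is λ₀ = hc/φ = 261.0 nm.
Since 811.5 nm > 261.0 nm, the photons lack sufficient energy.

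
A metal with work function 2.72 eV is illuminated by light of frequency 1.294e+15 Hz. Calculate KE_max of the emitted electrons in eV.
2.6316 eV

Using Einstein's photoelectric equation: KE_max = hf - φ

First, calculate the photon energy:
E_photon = hf = (6.626×10⁻³⁴ J·s)(1.294e+15 Hz)
E_photon = 5.3516 eV

Then, the maximum kinetic energy:
KE_max = E_photon - φ = 5.3516 eV - 2.72 eV = 2.6316 eV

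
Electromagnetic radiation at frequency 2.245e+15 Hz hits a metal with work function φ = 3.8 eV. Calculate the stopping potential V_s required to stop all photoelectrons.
5.4846 V

The stopping potential V_s satisfies: eV_s = KE_max

First, find KE_max using Einstein's equation:
E_photon = hf = (6.626×10⁻³⁴ J·s)(2.245e+15 Hz) = 9.2846 eV
KE_max = E_photon - φ = 9.2846 - 3.8 = 5.4846 eV

Since eV_s = KE_max:
V_s = KE_max/e = 5.4846 V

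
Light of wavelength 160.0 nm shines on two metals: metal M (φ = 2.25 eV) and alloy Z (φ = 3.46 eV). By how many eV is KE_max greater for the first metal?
1.2100 eV

Using KE_max = hc/λ - φ for each metal:

Photon energy: E = hc/λ = 7.7490 eV

For metal M (φ₁ = 2.25 eV):
KE₁ = E - φ₁ = 7.7490 - 2.25 = 5.4990 eV

For alloy Z (φ₂ = 3.46 eV):
KE₂ = E - φ₂ = 7.7490 - 3.46 = 4.2890 eV

Difference:
ΔKE = KE₁ - KE₂ = 5.4990 - 4.2890 = 1.2100 eV

Note: The difference equals the difference in work functions: 3.46 - 2.25 = 1.21 eV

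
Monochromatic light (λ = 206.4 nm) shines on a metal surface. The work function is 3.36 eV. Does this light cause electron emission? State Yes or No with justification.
Yes

For photoemission, the photon energy must exceed the work function.

Photon energy: E = hc/λ = 6.0070 eV
Work function: φ = 3.36 eV

Since E_photon (6.0070 eV) > φ (3.36 eV), photoemission WILL occur.
The threshold wavelength is λ₀ = hc/φ = 369.0 nm.
Since 206.4 nm < 369.0 nm, the light has sufficient energy.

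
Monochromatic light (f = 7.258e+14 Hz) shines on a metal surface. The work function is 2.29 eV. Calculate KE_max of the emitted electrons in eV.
0.7117 eV

Using Einstein's photoelectric equation: KE_max = hf - φ

First, calculate the photon energy:
E_photon = hf = (6.626×10⁻³⁴ J·s)(7.258e+14 Hz)
E_photon = 3.0017 eV

Then, the maximum kinetic energy:
KE_max = E_photon - φ = 3.0017 eV - 2.29 eV = 0.7117 eV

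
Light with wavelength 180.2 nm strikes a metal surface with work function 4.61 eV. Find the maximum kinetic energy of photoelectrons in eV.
2.2704 eV

Using Einstein's photoelectric equation: KE_max = hf - φ = hc/λ - φ

First, calculate the photon energy:
E_photon = hc/λ = (6.626×10⁻³⁴ J·s)(3×10⁸ m/s) / (180.2×10⁻⁹ m)
E_photon = 6.8804 eV

Then, the maximum kinetic energy:
KE_max = E_photon - φ = 6.8804 eV - 4.61 eV = 2.2704 eV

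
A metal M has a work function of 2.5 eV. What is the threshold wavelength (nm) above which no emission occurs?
495.94 nm

The threshold wavelength is when the photon energy equals the work function:
hc/λ₀ = φ

Solving for λ₀:
λ₀ = hc/φ = (6.626×10⁻³⁴ J·s)(3×10⁸ m/s) / (2.5 eV × 1.602×10⁻¹⁹ J/eV)
λ₀ = 495.94 nm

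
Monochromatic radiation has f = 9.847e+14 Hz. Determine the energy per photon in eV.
4.0724 eV

Using E = hf:

E = hf = (6.626×10⁻³⁴ J·s)(9.847e+14 Hz)
E = 4.0724 eV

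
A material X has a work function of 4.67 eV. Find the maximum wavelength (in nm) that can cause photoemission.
265.49 nm

The threshold wavelength is when the photon energy equals the work function:
hc/λ₀ = φ

Solving for λ₀:
λ₀ = hc/φ = (6.626×10⁻³⁴ J·s)(3×10⁸ m/s) / (4.67 eV × 1.602×10⁻¹⁹ J/eV)
λ₀ = 265.49 nm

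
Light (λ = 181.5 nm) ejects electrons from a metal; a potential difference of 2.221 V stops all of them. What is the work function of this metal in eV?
4.61 eV

The stopping potential gives the maximum kinetic energy: KE_max = eV_s = 2.221 eV

From Einstein's photoelectric equation: KE_max = hc/λ - φ
Rearranging: φ = hc/λ - KE_max

Calculate photon energy:
E_photon = hc/λ = (6.626×10⁻³⁴ J·s)(3×10⁸ m/s) / (181.5×10⁻⁹ m) = 6.8311 eV

Therefore:
φ = 6.8311 - 2.221 = 4.61 eV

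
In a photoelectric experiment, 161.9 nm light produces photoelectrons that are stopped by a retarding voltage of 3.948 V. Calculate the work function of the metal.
3.71 eV

The stopping potential gives the maximum kinetic energy: KE_max = eV_s = 3.948 eV

From Einstein's photoelectric equation: KE_max = hc/λ - φ
Rearranging: φ = hc/λ - KE_max

Calculate photon energy:
E_photon = hc/λ = (6.626×10⁻³⁴ J·s)(3×10⁸ m/s) / (161.9×10⁻⁹ m) = 7.6581 eV

Therefore:
φ = 7.6581 - 3.948 = 3.71 eV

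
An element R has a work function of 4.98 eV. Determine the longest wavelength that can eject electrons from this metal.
248.96 nm

The threshold wavelength is when the photon energy equals the work function:
hc/λ₀ = φ

Solving for λ₀:
λ₀ = hc/φ = (6.626×10⁻³⁴ J·s)(3×10⁸ m/s) / (4.98 eV × 1.602×10⁻¹⁹ J/eV)
λ₀ = 248.96 nm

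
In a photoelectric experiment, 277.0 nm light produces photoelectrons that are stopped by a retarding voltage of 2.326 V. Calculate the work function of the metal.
2.15 eV

The stopping potential gives the maximum kinetic energy: KE_max = eV_s = 2.326 eV

From Einstein's photoelectric equation: KE_max = hc/λ - φ
Rearranging: φ = hc/λ - KE_max

Calculate photon energy:
E_photon = hc/λ = (6.626×10⁻³⁴ J·s)(3×10⁸ m/s) / (277.0×10⁻⁹ m) = 4.4760 eV

Therefore:
φ = 4.4760 - 2.326 = 2.15 eV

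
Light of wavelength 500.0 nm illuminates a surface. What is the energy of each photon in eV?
2.4797 eV

Using E = hf = hc/λ:

E = hc/λ = (6.626×10⁻³⁴ J·s)(3×10⁸ m/s) / (500.0×10⁻⁹ m)
E = 2.4797 eV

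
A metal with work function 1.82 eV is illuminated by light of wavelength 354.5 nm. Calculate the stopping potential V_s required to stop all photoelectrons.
1.6774 V

The stopping potential V_s satisfies: eV_s = KE_max

First, find KE_max using Einstein's equation:
E_photon = hc/λ = 3.4974 eV
KE_max = E_photon - φ = 3.4974 - 1.82 = 1.6774 eV

Since eV_s = KE_max:
V_s = KE_max/e = 1.6774 V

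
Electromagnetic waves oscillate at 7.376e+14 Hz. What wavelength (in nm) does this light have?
406.44 nm

Using the wave equation: c = fλ

Solving for wavelength:
λ = c/f = (3×10⁸ m/s) / (7.376e+14 Hz)
λ = 406.44 nm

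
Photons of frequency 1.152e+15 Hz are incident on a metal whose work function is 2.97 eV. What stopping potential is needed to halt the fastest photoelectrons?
1.7943 V

The stopping potential V_s satisfies: eV_s = KE_max

First, find KE_max using Einstein's equation:
E_photon = hf = (6.626×10⁻³⁴ J·s)(1.152e+15 Hz) = 4.7643 eV
KE_max = E_photon - φ = 4.7643 - 2.97 = 1.7943 eV

Since eV_s = KE_max:
V_s = KE_max/e = 1.7943 V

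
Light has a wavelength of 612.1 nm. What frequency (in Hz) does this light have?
4.8978e+14 Hz

Using the wave equation: c = fλ

Solving for frequency:
f = c/λ = (3×10⁸ m/s) / (612.1×10⁻⁹ m)
f = 4.8978e+14 Hz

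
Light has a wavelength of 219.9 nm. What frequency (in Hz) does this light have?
1.3633e+15 Hz

Using the wave equation: c = fλ

Solving for frequency:
f = c/λ = (3×10⁸ m/s) / (219.9×10⁻⁹ m)
f = 1.3633e+15 Hz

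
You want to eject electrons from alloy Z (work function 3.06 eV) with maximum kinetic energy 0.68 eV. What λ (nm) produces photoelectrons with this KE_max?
331.51 nm

From Einstein's equation: KE_max = hc/λ - φ

Rearranging for λ:
hc/λ = KE_max + φ
λ = hc/(KE_max + φ)

Required photon energy:
E_photon = KE_max + φ = 0.68 + 3.06 = 3.74 eV

Required wavelength:
λ = hc/E_photon = (6.626×10⁻³⁴)(3×10⁸) / (3.74 × 1.602×10⁻¹⁹)
λ = 331.51 nm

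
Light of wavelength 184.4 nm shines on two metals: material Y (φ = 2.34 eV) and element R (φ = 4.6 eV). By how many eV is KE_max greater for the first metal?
2.2600 eV

Using KE_max = hc/λ - φ for each metal:

Photon energy: E = hc/λ = 6.7237 eV

For material Y (φ₁ = 2.34 eV):
KE₁ = E - φ₁ = 6.7237 - 2.34 = 4.3837 eV

For element R (φ₂ = 4.6 eV):
KE₂ = E - φ₂ = 6.7237 - 4.6 = 2.1237 eV

Difference:
ΔKE = KE₁ - KE₂ = 4.3837 - 2.1237 = 2.2600 eV

Note: The difference equals the difference in work functions: 4.6 - 2.34 = 2.26 eV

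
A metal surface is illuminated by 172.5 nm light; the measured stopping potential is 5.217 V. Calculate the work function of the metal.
1.97 eV

The stopping potential gives the maximum kinetic energy: KE_max = eV_s = 5.217 eV

From Einstein's photoelectric equation: KE_max = hc/λ - φ
Rearranging: φ = hc/λ - KE_max

Calculate photon energy:
E_photon = hc/λ = (6.626×10⁻³⁴ J·s)(3×10⁸ m/s) / (172.5×10⁻⁹ m) = 7.1875 eV

Therefore:
φ = 7.1875 - 5.217 = 1.97 eV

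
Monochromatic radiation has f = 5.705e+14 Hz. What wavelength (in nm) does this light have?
525.49 nm

Using the wave equation: c = fλ

Solving for wavelength:
λ = c/f = (3×10⁸ m/s) / (5.705e+14 Hz)
λ = 525.49 nm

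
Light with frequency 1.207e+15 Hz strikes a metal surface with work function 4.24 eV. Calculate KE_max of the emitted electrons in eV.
0.7518 eV

Using Einstein's photoelectric equation: KE_max = hf - φ

First, calculate the photon energy:
E_photon = hf = (6.626×10⁻³⁴ J·s)(1.207e+15 Hz)
E_photon = 4.9918 eV

Then, the maximum kinetic energy:
KE_max = E_photon - φ = 4.9918 eV - 4.24 eV = 0.7518 eV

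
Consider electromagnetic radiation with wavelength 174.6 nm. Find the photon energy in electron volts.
7.1010 eV

Using E = hf = hc/λ:

E = hc/λ = (6.626×10⁻³⁴ J·s)(3×10⁸ m/s) / (174.6×10⁻⁹ m)
E = 7.1010 eV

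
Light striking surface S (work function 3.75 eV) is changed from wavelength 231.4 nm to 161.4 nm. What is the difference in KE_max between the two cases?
2.3238 eV

Using Einstein's equation: KE_max = hc/λ - φ

For λ₁ = 231.4 nm:
KE₁ = hc/λ₁ - φ = 5.3580 - 3.75 = 1.6080 eV

For λ₂ = 161.4 nm:
KE₂ = hc/λ₂ - φ = 7.6818 - 3.75 = 3.9318 eV

Change in KE:
ΔKE = KE₂ - KE₁ = 3.9318 - 1.6080 = 2.3238 eV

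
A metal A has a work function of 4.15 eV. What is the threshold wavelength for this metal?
298.76 nm

The threshold wavelength is when the photon energy equals the work function:
hc/λ₀ = φ

Solving for λ₀:
λ₀ = hc/φ = (6.626×10⁻³⁴ J·s)(3×10⁸ m/s) / (4.15 eV × 1.602×10⁻¹⁹ J/eV)
λ₀ = 298.76 nm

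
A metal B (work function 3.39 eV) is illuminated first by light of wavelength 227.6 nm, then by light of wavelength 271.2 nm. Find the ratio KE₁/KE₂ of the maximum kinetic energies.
1.7411

Using Einstein's equation: KE_max = hc/λ - φ

For λ₁ = 227.6 nm:
E₁ = hc/λ₁ = 5.4475 eV
KE₁ = E₁ - φ = 5.4475 - 3.39 = 2.0575 eV

For λ₂ = 271.2 nm:
E₂ = hc/λ₂ = 4.5717 eV
KE₂ = E₂ - φ = 4.5717 - 3.39 = 1.1817 eV

Ratio: KE₁/KE₂ = 2.0575/1.1817 = 1.7411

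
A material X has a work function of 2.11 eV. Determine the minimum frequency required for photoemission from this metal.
5.1020e+14 Hz

The threshold frequency is when the photon energy equals the work function:
hf₀ = φ

Solving for f₀:
f₀ = φ/h = (2.11 eV × 1.602×10⁻¹⁹ J/eV) / (6.626×10⁻³⁴ J·s)
f₀ = 5.1020e+14 Hz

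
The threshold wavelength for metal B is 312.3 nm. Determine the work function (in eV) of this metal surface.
3.97 eV

At the threshold wavelength, photon energy equals work function:
φ = hc/λ₀

Calculating:
φ = (6.626×10⁻³⁴ J·s)(3×10⁸ m/s) / (312.3×10⁻⁹ m)
φ = 3.97 eV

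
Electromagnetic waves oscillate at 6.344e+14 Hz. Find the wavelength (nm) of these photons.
472.56 nm

Using the wave equation: c = fλ

Solving for wavelength:
λ = c/f = (3×10⁸ m/s) / (6.344e+14 Hz)
λ = 472.56 nm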